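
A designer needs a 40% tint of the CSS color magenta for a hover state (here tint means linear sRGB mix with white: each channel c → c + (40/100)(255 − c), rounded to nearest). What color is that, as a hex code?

#FF66FF

CSS magenta is rgb(255, 0, 255).
Per channel, c → c + 0.4(255 − c):
  R: 255 + 0.4×(255−255) = 255 + 0 = 255 → 255
  G: 0 + 0.4×(255−0) = 0 + 102 = 102 → 102
  B: 255 + 0.4×(255−255) = 255 + 0 = 255 → 255
rgb(255, 102, 255) = #FF66FF.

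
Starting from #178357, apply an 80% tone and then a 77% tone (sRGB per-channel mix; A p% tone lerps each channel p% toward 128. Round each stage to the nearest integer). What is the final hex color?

#7b807e

#178357 is rgb(23, 131, 87).
Per channel, c → c + 0.8(128 − c):
  R: 23 + 0.8×(128−23) = 23 + 84 = 107 → 107
  G: 131 + 0.8×(128−131) = 131 − 2.4 = 128.6 → 129
  B: 87 + 32.8 = 119.8 → 120
After the tone: rgb(107, 129, 120) = #6b8178.
Per channel, c → c + 0.77(128 − c):
  R: 107 + 0.77×(128−107) = 107 + 16.17 = 123.17 → 123
  G: 129 + 0.77×(128−129) = 129 − 0.77 = 128.23 → 128
  B: 120 + 6.16 = 126.16 → 126
rgb(123, 128, 126) = #7b807e.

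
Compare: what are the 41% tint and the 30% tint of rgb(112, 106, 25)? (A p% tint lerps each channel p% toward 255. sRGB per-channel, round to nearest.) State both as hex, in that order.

#aba777, #9b975e

41% tint:
  R: 112 + 58.63 = 170.63 → 171
  G: 106 + 0.41×(255−106) = 106 + 61.09 = 167.09 → 167
  B: 25 + 94.3 = 119.3 → 119
  → #aba777
30% tint:
  R: 112 + 0.3×(255−112) = 112 + 42.9 = 154.9 → 155
  G: 106 + 44.7 = 150.7 → 151
  B: 25 + 0.3×(255−25) = 25 + 69 = 94 → 94
  → #9b975e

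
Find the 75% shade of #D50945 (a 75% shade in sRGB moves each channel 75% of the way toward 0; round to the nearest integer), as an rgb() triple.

rgb(53, 2, 17)

#D50945 is rgb(213, 9, 69).
A 75% shade moves each channel 75% toward 0:
  R: 213 − 159.75 = 53.25 → 53
  G: 9 − 6.75 = 2.25 → 2
  B: 69 + 0.75×(0−69) = 69 − 51.75 = 17.25 → 17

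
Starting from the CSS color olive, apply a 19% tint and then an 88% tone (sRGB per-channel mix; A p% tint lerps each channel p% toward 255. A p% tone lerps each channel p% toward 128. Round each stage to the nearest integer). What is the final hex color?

#838376

CSS olive is rgb(128, 128, 0).
Lerp each channel 19% toward 255:
  R: 128 + 0.19×(255−128) = 128 + 24.13 = 152.13 → 152
  G: 128 + 0.19×(255−128) = 128 + 24.13 = 152.13 → 152
  B: 0 + 0.19×(255−0) = 0 + 48.45 = 48.45 → 48
After the tint: rgb(152, 152, 48) = #989830.
An 88% tone moves each channel 88% toward 128:
  R: 152 + 0.88×(128−152) = 152 − 21.12 = 130.88 → 131
  G: 152 + 0.88×(128−152) = 152 − 21.12 = 130.88 → 131
  B: 48 + 0.88×(128−48) = 48 + 70.4 = 118.4 → 118
rgb(131, 131, 118) = #838376.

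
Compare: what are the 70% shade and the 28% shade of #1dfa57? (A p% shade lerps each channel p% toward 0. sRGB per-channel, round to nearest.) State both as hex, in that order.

#1dfa57 is rgb(29, 250, 87).
70% shade:
  R: 29 + 0.7×(0−29) = 29 − 20.3 = 8.7 → 9
  G: 250 + 0.7×(0−250) = 250 − 175 = 75 → 75
  B: 87 − 60.9 = 26.1 → 26
  → #094b1a
28% shade:
  R: 29 + 0.28×(0−29) = 29 − 8.12 = 20.88 → 21
  G: 250 + 0.28×(0−250) = 250 − 70 = 180 → 180
  B: 87 + 0.28×(0−87) = 87 − 24.36 = 62.64 → 63
  → #15b43f

#094b1a, #15b43f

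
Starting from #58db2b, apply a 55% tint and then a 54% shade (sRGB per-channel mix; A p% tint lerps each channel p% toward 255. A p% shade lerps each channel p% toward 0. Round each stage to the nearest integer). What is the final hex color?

#536e4a

#58db2b is rgb(88, 219, 43).
Lerp each channel 55% toward 255:
  R: 88 + 0.55×(255−88) = 88 + 91.85 = 179.85 → 180
  G: 219 + 19.8 = 238.8 → 239
  B: 43 + 0.55×(255−43) = 43 + 116.6 = 159.6 → 160
After the tint: rgb(180, 239, 160) = #b4efa0.
Per channel, c → c + 0.54(0 − c):
  R: 180 − 97.2 = 82.8 → 83
  G: 239 − 129.06 = 109.94 → 110
  B: 160 − 86.4 = 73.6 → 74
rgb(83, 110, 74) = #536e4a.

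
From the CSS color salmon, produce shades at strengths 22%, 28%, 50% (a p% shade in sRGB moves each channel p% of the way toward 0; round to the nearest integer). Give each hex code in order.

#c36459, #b45c52, #7d4039

CSS salmon is rgb(250, 128, 114).
22%: (250 − 55 = 195→195, 128 − 28.16 = 99.84→100, 114 − 25.08 = 88.92→89) → #c36459
28%: (250 − 70 = 180→180, 128 − 35.84 = 92.16→92, 114 − 31.92 = 82.08→82) → #b45c52
50%: (250 − 125 = 125→125, 128 − 64 = 64→64, 114 − 57 = 57→57) → #7d4039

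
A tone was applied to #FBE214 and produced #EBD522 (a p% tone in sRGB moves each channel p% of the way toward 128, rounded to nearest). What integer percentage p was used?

13%

#FBE214 is rgb(251, 226, 20); #EBD522 is rgb(235, 213, 34).
On the R channel (widest range): 235 ≈ 251 + (p/100)(128 − 251), so p ≈ 100×(235 − 251)/(128 − 251) = -1600/-123 = 13.01.
p = 13 reproduces all three channels after rounding.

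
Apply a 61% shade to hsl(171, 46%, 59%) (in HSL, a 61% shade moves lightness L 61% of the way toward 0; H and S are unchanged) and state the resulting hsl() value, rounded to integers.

hsl(171, 46%, 23%)

L moves 61% from 59 toward 0: 59 − 35.99 = 23.01 → 23.
H and S are unchanged.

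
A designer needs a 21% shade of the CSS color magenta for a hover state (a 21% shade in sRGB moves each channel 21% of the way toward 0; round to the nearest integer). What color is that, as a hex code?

#C900C9

CSS magenta is rgb(255, 0, 255).
Per channel, c → c + 0.21(0 − c):
  R: 255 + 0.21×(0−255) = 255 − 53.55 = 201.45 → 201
  G: 0 + 0.21×(0−0) = 0 + 0 = 0 → 0
  B: 255 + 0.21×(0−255) = 255 − 53.55 = 201.45 → 201
rgb(201, 0, 201) = #C900C9.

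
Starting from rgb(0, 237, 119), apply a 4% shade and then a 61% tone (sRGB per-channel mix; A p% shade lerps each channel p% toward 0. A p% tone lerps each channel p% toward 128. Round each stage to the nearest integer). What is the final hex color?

A 4% shade moves each channel 4% toward 0:
  R: 0 + 0.04×(0−0) = 0 + 0 = 0 → 0
  G: 237 − 9.48 = 227.52 → 228
  B: 119 − 4.76 = 114.24 → 114
After the shade: rgb(0, 228, 114) = #00E472.
Per channel, c → c + 0.61(128 − c):
  R: 0 + 78.08 = 78.08 → 78
  G: 228 + 0.61×(128−228) = 228 − 61 = 167 → 167
  B: 114 + 8.54 = 122.54 → 123
rgb(78, 167, 123) = #4EA77B.

#4EA77B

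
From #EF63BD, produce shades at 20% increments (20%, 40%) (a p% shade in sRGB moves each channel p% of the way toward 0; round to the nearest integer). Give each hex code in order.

#EF63BD is rgb(239, 99, 189).
20%: (239 − 47.8 = 191.2→191, 99 − 19.8 = 79.2→79, 189 − 37.8 = 151.2→151) → #BF4F97
40%: (239 − 95.6 = 143.4→143, 99 − 39.6 = 59.4→59, 189 − 75.6 = 113.4→113) → #8F3B71

#BF4F97, #8F3B71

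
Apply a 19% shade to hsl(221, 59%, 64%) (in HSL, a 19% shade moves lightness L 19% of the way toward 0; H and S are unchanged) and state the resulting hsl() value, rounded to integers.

hsl(221, 59%, 52%)

L moves 19% from 64 toward 0: 64 − 12.16 = 51.84 → 52.
H and S are unchanged.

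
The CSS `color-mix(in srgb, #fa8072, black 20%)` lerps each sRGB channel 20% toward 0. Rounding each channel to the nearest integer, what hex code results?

#c8665b

#fa8072 is rgb(250, 128, 114).
A 20% shade moves each channel 20% toward 0:
  R: 250 + 0.2×(0−250) = 250 − 50 = 200 → 200
  G: 128 − 25.6 = 102.4 → 102
  B: 114 − 22.8 = 91.2 → 91
rgb(200, 102, 91) = #c8665b.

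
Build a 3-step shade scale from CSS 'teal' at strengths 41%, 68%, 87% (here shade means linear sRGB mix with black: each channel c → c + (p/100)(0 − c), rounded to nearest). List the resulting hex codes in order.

#004C4C, #002929, #001111

CSS teal is rgb(0, 128, 128).
41%: (0→0, 128 − 52.48 = 75.52→76, 128 − 52.48 = 75.52→76) → #004C4C
68%: (0→0, 128 − 87.04 = 40.96→41, 128 − 87.04 = 40.96→41) → #002929
87%: (0→0, 128 − 111.36 = 16.64→17, 128 − 111.36 = 16.64→17) → #001111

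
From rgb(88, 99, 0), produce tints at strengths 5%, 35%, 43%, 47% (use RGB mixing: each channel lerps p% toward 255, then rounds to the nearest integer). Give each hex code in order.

5%: (88 + 8.35 = 96.35→96, 99 + 7.8 = 106.8→107, 0 + 12.75 = 12.75→13) → #606b0d
35%: (88 + 58.45 = 146.45→146, 99 + 54.6 = 153.6→154, 0 + 89.25 = 89.25→89) → #929a59
43%: (88 + 71.81 = 159.81→160, 99 + 67.08 = 166.08→166, 0 + 109.65 = 109.65→110) → #a0a66e
47%: (88 + 78.49 = 166.49→166, 99 + 73.32 = 172.32→172, 0 + 119.85 = 119.85→120) → #a6ac78

#606b0d, #929a59, #a0a66e, #a6ac78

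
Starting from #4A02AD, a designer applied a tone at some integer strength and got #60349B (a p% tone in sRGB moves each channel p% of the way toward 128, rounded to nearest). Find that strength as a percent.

40%

#4A02AD is rgb(74, 2, 173); #60349B is rgb(96, 52, 155).
On the G channel (widest range): 52 ≈ 2 + (p/100)(128 − 2), so p ≈ 100×(52 − 2)/(128 − 2) = 5000/126 = 39.68.
p = 40 reproduces all three channels after rounding.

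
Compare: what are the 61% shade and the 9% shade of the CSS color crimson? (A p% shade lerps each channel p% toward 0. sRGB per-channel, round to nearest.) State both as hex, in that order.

#560817, #C81237

CSS crimson is rgb(220, 20, 60).
61% shade:
  R: 220 + 0.61×(0−220) = 220 − 134.2 = 85.8 → 86
  G: 20 − 12.2 = 7.8 → 8
  B: 60 + 0.61×(0−60) = 60 − 36.6 = 23.4 → 23
  → #560817
9% shade:
  R: 220 + 0.09×(0−220) = 220 − 19.8 = 200.2 → 200
  G: 20 + 0.09×(0−20) = 20 − 1.8 = 18.2 → 18
  B: 60 + 0.09×(0−60) = 60 − 5.4 = 54.6 → 55
  → #C81237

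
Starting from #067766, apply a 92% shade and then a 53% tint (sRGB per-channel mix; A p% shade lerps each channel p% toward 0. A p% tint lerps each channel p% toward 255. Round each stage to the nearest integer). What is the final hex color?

#067766 is rgb(6, 119, 102).
A 92% shade moves each channel 92% toward 0:
  R: 6 − 5.52 = 0.48 → 0
  G: 119 − 109.48 = 9.52 → 10
  B: 102 + 0.92×(0−102) = 102 − 93.84 = 8.16 → 8
After the shade: rgb(0, 10, 8) = #000A08.
Lerp each channel 53% toward 255:
  R: 0 + 0.53×(255−0) = 0 + 135.15 = 135.15 → 135
  G: 10 + 129.85 = 139.85 → 140
  B: 8 + 0.53×(255−8) = 8 + 130.91 = 138.91 → 139
rgb(135, 140, 139) = #878C8B.

#878C8B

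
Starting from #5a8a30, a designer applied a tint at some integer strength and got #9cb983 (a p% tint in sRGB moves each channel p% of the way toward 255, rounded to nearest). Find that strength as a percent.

#5a8a30 is rgb(90, 138, 48); #9cb983 is rgb(156, 185, 131).
On the B channel (widest range): 131 ≈ 48 + (p/100)(255 − 48), so p ≈ 100×(131 − 48)/(255 − 48) = 8300/207 = 40.10.
p = 40 reproduces all three channels after rounding.

40%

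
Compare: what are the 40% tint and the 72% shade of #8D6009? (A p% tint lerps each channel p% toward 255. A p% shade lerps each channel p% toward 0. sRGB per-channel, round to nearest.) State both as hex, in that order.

#BBA06B, #271B03

#8D6009 is rgb(141, 96, 9).
40% tint:
  R: 141 + 45.6 = 186.6 → 187
  G: 96 + 0.4×(255−96) = 96 + 63.6 = 159.6 → 160
  B: 9 + 98.4 = 107.4 → 107
  → #BBA06B
72% shade:
  R: 141 + 0.72×(0−141) = 141 − 101.52 = 39.48 → 39
  G: 96 + 0.72×(0−96) = 96 − 69.12 = 26.88 → 27
  B: 9 − 6.48 = 2.52 → 3
  → #271B03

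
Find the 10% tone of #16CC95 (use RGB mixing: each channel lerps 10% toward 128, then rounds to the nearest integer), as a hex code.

#21C493

#16CC95 is rgb(22, 204, 149).
A 10% tone moves each channel 10% toward 128:
  R: 22 + 10.6 = 32.6 → 33
  G: 204 + 0.1×(128−204) = 204 − 7.6 = 196.4 → 196
  B: 149 − 2.1 = 146.9 → 147
rgb(33, 196, 147) = #21C493.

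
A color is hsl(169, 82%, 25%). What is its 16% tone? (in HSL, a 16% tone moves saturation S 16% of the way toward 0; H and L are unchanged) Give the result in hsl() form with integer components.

hsl(169, 69%, 25%)

S moves 16% from 82 toward 0: 82 − 13.12 = 68.88 → 69.
H and L are unchanged.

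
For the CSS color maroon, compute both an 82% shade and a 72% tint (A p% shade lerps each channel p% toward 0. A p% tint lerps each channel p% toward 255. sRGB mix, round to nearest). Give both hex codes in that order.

CSS maroon is rgb(128, 0, 0).
82% shade:
  R: 128 − 104.96 = 23.04 → 23
  G: 0 + 0 = 0 → 0
  B: 0 + 0 = 0 → 0
  → #170000
72% tint:
  R: 128 + 0.72×(255−128) = 128 + 91.44 = 219.44 → 219
  G: 0 + 0.72×(255−0) = 0 + 183.6 = 183.6 → 184
  B: 0 + 0.72×(255−0) = 0 + 183.6 = 183.6 → 184
  → #DBB8B8

#170000, #DBB8B8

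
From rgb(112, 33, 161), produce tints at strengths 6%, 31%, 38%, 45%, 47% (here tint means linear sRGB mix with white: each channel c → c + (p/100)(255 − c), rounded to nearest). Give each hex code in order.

#792EA7, #9C66BE, #A675C5, #B085CB, #B389CD

6%: (112 + 8.58 = 120.58→121, 33 + 13.32 = 46.32→46, 161 + 5.64 = 166.64→167) → #792EA7
31%: (112 + 44.33 = 156.33→156, 33 + 68.82 = 101.82→102, 161 + 29.14 = 190.14→190) → #9C66BE
38%: (112 + 54.34 = 166.34→166, 33 + 84.36 = 117.36→117, 161 + 35.72 = 196.72→197) → #A675C5
45%: (112 + 64.35 = 176.35→176, 33 + 99.9 = 132.9→133, 161 + 42.3 = 203.3→203) → #B085CB
47%: (112 + 67.21 = 179.21→179, 33 + 104.34 = 137.34→137, 161 + 44.18 = 205.18→205) → #B389CD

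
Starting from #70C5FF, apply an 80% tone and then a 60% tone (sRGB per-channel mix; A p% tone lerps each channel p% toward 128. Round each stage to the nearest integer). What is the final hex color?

#7F868A

#70C5FF is rgb(112, 197, 255).
An 80% tone moves each channel 80% toward 128:
  R: 112 + 12.8 = 124.8 → 125
  G: 197 − 55.2 = 141.8 → 142
  B: 255 − 101.6 = 153.4 → 153
After the tone: rgb(125, 142, 153) = #7D8E99.
Per channel, c → c + 0.6(128 − c):
  R: 125 + 1.8 = 126.8 → 127
  G: 142 − 8.4 = 133.6 → 134
  B: 153 + 0.6×(128−153) = 153 − 15 = 138 → 138
rgb(127, 134, 138) = #7F868A.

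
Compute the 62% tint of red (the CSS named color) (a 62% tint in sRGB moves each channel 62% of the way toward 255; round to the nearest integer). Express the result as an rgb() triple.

rgb(255, 158, 158)

CSS red is rgb(255, 0, 0).
A 62% tint moves each channel 62% toward 255:
  R: 255 + 0.62×(255−255) = 255 + 0 = 255 → 255
  G: 0 + 0.62×(255−0) = 0 + 158.1 = 158.1 → 158
  B: 0 + 158.1 = 158.1 → 158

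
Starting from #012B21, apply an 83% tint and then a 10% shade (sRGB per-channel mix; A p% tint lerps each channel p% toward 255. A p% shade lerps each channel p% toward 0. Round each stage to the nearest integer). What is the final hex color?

#BFC5C3

#012B21 is rgb(1, 43, 33).
An 83% tint moves each channel 83% toward 255:
  R: 1 + 0.83×(255−1) = 1 + 210.82 = 211.82 → 212
  G: 43 + 175.96 = 218.96 → 219
  B: 33 + 184.26 = 217.26 → 217
After the tint: rgb(212, 219, 217) = #D4DBD9.
A 10% shade moves each channel 10% toward 0:
  R: 212 + 0.1×(0−212) = 212 − 21.2 = 190.8 → 191
  G: 219 − 21.9 = 197.1 → 197
  B: 217 + 0.1×(0−217) = 217 − 21.7 = 195.3 → 195
rgb(191, 197, 195) = #BFC5C3.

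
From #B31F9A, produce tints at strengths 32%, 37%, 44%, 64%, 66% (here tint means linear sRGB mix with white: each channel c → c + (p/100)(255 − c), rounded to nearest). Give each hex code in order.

#B31F9A is rgb(179, 31, 154).
32%: (179 + 24.32 = 203.32→203, 31 + 71.68 = 102.68→103, 154 + 32.32 = 186.32→186) → #CB67BA
37%: (179 + 28.12 = 207.12→207, 31 + 82.88 = 113.88→114, 154 + 37.37 = 191.37→191) → #CF72BF
44%: (179 + 33.44 = 212.44→212, 31 + 98.56 = 129.56→130, 154 + 44.44 = 198.44→198) → #D482C6
64%: (179 + 48.64 = 227.64→228, 31 + 143.36 = 174.36→174, 154 + 64.64 = 218.64→219) → #E4AEDB
66%: (179 + 50.16 = 229.16→229, 31 + 147.84 = 178.84→179, 154 + 66.66 = 220.66→221) → #E5B3DD

#CB67BA, #CF72BF, #D482C6, #E4AEDB, #E5B3DD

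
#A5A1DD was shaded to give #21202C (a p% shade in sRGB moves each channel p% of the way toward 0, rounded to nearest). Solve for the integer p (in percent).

80%

#A5A1DD is rgb(165, 161, 221); #21202C is rgb(33, 32, 44).
On the B channel (widest range): 44 ≈ 221 + (p/100)(0 − 221), so p ≈ 100×(44 − 221)/(0 − 221) = -17700/-221 = 80.09.
p = 80 reproduces all three channels after rounding.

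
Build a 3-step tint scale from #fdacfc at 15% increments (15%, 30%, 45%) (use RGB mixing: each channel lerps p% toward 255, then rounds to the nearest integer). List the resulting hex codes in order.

#fdb8fc, #fec5fd, #fed1fd

#fdacfc is rgb(253, 172, 252).
15%: (253→253, 172 + 12.45 = 184.45→184, 252→252) → #fdb8fc
30%: (253 + 0.6 = 253.6→254, 172 + 24.9 = 196.9→197, 252 + 0.9 = 252.9→253) → #fec5fd
45%: (253 + 0.9 = 253.9→254, 172 + 37.35 = 209.35→209, 252 + 1.35 = 253.35→253) → #fed1fd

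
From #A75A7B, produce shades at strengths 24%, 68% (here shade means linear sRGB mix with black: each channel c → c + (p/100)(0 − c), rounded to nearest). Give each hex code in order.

#A75A7B is rgb(167, 90, 123).
24%: (167 − 40.08 = 126.92→127, 90 − 21.6 = 68.4→68, 123 − 29.52 = 93.48→93) → #7F445D
68%: (167 − 113.56 = 53.44→53, 90 − 61.2 = 28.8→29, 123 − 83.64 = 39.36→39) → #351D27

#7F445D, #351D27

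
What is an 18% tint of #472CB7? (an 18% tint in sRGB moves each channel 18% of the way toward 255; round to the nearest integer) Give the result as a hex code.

#472CB7 is rgb(71, 44, 183).
Per channel, c → c + 0.18(255 − c):
  R: 71 + 33.12 = 104.12 → 104
  G: 44 + 37.98 = 81.98 → 82
  B: 183 + 12.96 = 195.96 → 196
rgb(104, 82, 196) = #6852C4.

#6852C4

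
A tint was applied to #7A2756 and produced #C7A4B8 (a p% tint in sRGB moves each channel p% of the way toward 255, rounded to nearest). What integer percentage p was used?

58%

#7A2756 is rgb(122, 39, 86); #C7A4B8 is rgb(199, 164, 184).
On the G channel (widest range): 164 ≈ 39 + (p/100)(255 − 39), so p ≈ 100×(164 − 39)/(255 − 39) = 12500/216 = 57.87.
p = 58 reproduces all three channels after rounding.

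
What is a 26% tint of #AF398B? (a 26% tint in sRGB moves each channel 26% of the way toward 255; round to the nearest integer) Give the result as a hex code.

#C46CA9

#AF398B is rgb(175, 57, 139).
A 26% tint moves each channel 26% toward 255:
  R: 175 + 0.26×(255−175) = 175 + 20.8 = 195.8 → 196
  G: 57 + 51.48 = 108.48 → 108
  B: 139 + 30.16 = 169.16 → 169
rgb(196, 108, 169) = #C46CA9.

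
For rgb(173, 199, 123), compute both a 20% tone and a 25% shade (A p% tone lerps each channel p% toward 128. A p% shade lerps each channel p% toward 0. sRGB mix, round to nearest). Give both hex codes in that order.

20% tone:
  R: 173 + 0.2×(128−173) = 173 − 9 = 164 → 164
  G: 199 − 14.2 = 184.8 → 185
  B: 123 + 1 = 124 → 124
  → #A4B97C
25% shade:
  R: 173 + 0.25×(0−173) = 173 − 43.25 = 129.75 → 130
  G: 199 − 49.75 = 149.25 → 149
  B: 123 + 0.25×(0−123) = 123 − 30.75 = 92.25 → 92
  → #82955C

#A4B97C, #82955C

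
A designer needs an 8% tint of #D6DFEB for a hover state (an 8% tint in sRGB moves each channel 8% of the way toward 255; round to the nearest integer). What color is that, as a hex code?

#D9E2ED

#D6DFEB is rgb(214, 223, 235).
Lerp each channel 8% toward 255:
  R: 214 + 0.08×(255−214) = 214 + 3.28 = 217.28 → 217
  G: 223 + 0.08×(255−223) = 223 + 2.56 = 225.56 → 226
  B: 235 + 1.6 = 236.6 → 237
rgb(217, 226, 237) = #D9E2ED.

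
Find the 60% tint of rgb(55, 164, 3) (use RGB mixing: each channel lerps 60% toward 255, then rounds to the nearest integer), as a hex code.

#afdb9a

A 60% tint moves each channel 60% toward 255:
  R: 55 + 0.6×(255−55) = 55 + 120 = 175 → 175
  G: 164 + 0.6×(255−164) = 164 + 54.6 = 218.6 → 219
  B: 3 + 0.6×(255−3) = 3 + 151.2 = 154.2 → 154
rgb(175, 219, 154) = #afdb9a.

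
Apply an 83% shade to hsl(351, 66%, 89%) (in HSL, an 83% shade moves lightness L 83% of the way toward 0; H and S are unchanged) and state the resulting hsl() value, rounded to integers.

hsl(351, 66%, 15%)

L moves 83% from 89 toward 0: 89 − 73.87 = 15.13 → 15.
H and S are unchanged.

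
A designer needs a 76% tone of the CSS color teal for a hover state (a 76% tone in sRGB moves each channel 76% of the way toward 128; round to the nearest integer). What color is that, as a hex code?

#618080

CSS teal is rgb(0, 128, 128).
Lerp each channel 76% toward 128:
  R: 0 + 97.28 = 97.28 → 97
  G: 128 + 0 = 128 → 128
  B: 128 + 0.76×(128−128) = 128 + 0 = 128 → 128
rgb(97, 128, 128) = #618080.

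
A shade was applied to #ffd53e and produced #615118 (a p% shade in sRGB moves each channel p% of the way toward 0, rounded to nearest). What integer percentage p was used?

#ffd53e is rgb(255, 213, 62); #615118 is rgb(97, 81, 24).
On the R channel (widest range): 97 ≈ 255 + (p/100)(0 − 255), so p ≈ 100×(97 − 255)/(0 − 255) = -15800/-255 = 61.96.
p = 62 reproduces all three channels after rounding.

62%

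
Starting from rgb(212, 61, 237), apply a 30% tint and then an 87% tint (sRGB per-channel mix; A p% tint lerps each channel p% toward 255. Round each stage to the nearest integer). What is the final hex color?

#fbedfd

A 30% tint moves each channel 30% toward 255:
  R: 212 + 0.3×(255−212) = 212 + 12.9 = 224.9 → 225
  G: 61 + 58.2 = 119.2 → 119
  B: 237 + 5.4 = 242.4 → 242
After the tint: rgb(225, 119, 242) = #e177f2.
Lerp each channel 87% toward 255:
  R: 225 + 26.1 = 251.1 → 251
  G: 119 + 118.32 = 237.32 → 237
  B: 242 + 11.31 = 253.31 → 253
rgb(251, 237, 253) = #fbedfd.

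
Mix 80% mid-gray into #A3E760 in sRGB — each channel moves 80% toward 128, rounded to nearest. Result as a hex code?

#87957A

#A3E760 is rgb(163, 231, 96).
Per channel, c → c + 0.8(128 − c):
  R: 163 − 28 = 135 → 135
  G: 231 + 0.8×(128−231) = 231 − 82.4 = 148.6 → 149
  B: 96 + 0.8×(128−96) = 96 + 25.6 = 121.6 → 122
rgb(135, 149, 122) = #87957A.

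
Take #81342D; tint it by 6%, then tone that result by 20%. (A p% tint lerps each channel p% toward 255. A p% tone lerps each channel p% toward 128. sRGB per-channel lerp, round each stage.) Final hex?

#874D48

#81342D is rgb(129, 52, 45).
Lerp each channel 6% toward 255:
  R: 129 + 7.56 = 136.56 → 137
  G: 52 + 0.06×(255−52) = 52 + 12.18 = 64.18 → 64
  B: 45 + 0.06×(255−45) = 45 + 12.6 = 57.6 → 58
After the tint: rgb(137, 64, 58) = #89403A.
A 20% tone moves each channel 20% toward 128:
  R: 137 + 0.2×(128−137) = 137 − 1.8 = 135.2 → 135
  G: 64 + 0.2×(128−64) = 64 + 12.8 = 76.8 → 77
  B: 58 + 14 = 72 → 72
rgb(135, 77, 72) = #874D48.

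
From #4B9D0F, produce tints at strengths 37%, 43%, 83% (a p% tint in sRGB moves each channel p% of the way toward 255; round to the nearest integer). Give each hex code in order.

#8EC168, #98C776, #E0EED6

#4B9D0F is rgb(75, 157, 15).
37%: (75 + 66.6 = 141.6→142, 157 + 36.26 = 193.26→193, 15 + 88.8 = 103.8→104) → #8EC168
43%: (75 + 77.4 = 152.4→152, 157 + 42.14 = 199.14→199, 15 + 103.2 = 118.2→118) → #98C776
83%: (75 + 149.4 = 224.4→224, 157 + 81.34 = 238.34→238, 15 + 199.2 = 214.2→214) → #E0EED6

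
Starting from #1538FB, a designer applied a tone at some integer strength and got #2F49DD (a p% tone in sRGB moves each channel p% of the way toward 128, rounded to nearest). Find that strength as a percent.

#1538FB is rgb(21, 56, 251); #2F49DD is rgb(47, 73, 221).
On the B channel (widest range): 221 ≈ 251 + (p/100)(128 − 251), so p ≈ 100×(221 − 251)/(128 − 251) = -3000/-123 = 24.39.
p = 24 reproduces all three channels after rounding.

24%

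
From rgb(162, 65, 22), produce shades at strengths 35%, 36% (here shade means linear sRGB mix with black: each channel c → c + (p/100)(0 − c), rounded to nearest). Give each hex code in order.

#692A0E, #682A0E

35%: (162 − 56.7 = 105.3→105, 65 − 22.75 = 42.25→42, 22 − 7.7 = 14.3→14) → #692A0E
36%: (162 − 58.32 = 103.68→104, 65 − 23.4 = 41.6→42, 22 − 7.92 = 14.08→14) → #682A0E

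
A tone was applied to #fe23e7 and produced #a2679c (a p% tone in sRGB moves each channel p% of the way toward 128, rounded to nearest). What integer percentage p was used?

#fe23e7 is rgb(254, 35, 231); #a2679c is rgb(162, 103, 156).
On the R channel (widest range): 162 ≈ 254 + (p/100)(128 − 254), so p ≈ 100×(162 − 254)/(128 − 254) = -9200/-126 = 73.02.
p = 73 reproduces all three channels after rounding.

73%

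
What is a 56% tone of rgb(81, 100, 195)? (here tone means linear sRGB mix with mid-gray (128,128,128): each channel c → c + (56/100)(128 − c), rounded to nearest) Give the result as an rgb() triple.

rgb(107, 116, 157)

Lerp each channel 56% toward 128:
  R: 81 + 0.56×(128−81) = 81 + 26.32 = 107.32 → 107
  G: 100 + 15.68 = 115.68 → 116
  B: 195 + 0.56×(128−195) = 195 − 37.52 = 157.48 → 157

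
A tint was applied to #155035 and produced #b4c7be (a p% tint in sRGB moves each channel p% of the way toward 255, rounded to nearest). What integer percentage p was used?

68%

#155035 is rgb(21, 80, 53); #b4c7be is rgb(180, 199, 190).
On the R channel (widest range): 180 ≈ 21 + (p/100)(255 − 21), so p ≈ 100×(180 − 21)/(255 − 21) = 15900/234 = 67.95.
p = 68 reproduces all three channels after rounding.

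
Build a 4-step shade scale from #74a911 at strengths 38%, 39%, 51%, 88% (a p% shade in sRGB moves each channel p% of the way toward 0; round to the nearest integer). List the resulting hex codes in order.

#48690b, #47670a, #395308, #0e1402

#74a911 is rgb(116, 169, 17).
38%: (116 − 44.08 = 71.92→72, 169 − 64.22 = 104.78→105, 17 − 6.46 = 10.54→11) → #48690b
39%: (116 − 45.24 = 70.76→71, 169 − 65.91 = 103.09→103, 17 − 6.63 = 10.37→10) → #47670a
51%: (116 − 59.16 = 56.84→57, 169 − 86.19 = 82.81→83, 17 − 8.67 = 8.33→8) → #395308
88%: (116 − 102.08 = 13.92→14, 169 − 148.72 = 20.28→20, 17 − 14.96 = 2.04→2) → #0e1402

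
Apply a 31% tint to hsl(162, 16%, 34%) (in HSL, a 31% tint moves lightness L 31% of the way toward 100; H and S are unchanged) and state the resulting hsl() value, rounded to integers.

hsl(162, 16%, 54%)

L moves 31% from 34 toward 100: 34 + 20.46 = 54.46 → 54.
H and S are unchanged.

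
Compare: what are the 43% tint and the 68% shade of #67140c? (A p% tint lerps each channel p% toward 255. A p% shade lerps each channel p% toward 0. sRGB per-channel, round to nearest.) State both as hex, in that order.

#a87974, #210604

#67140c is rgb(103, 20, 12).
43% tint:
  R: 103 + 0.43×(255−103) = 103 + 65.36 = 168.36 → 168
  G: 20 + 101.05 = 121.05 → 121
  B: 12 + 0.43×(255−12) = 12 + 104.49 = 116.49 → 116
  → #a87974
68% shade:
  R: 103 + 0.68×(0−103) = 103 − 70.04 = 32.96 → 33
  G: 20 + 0.68×(0−20) = 20 − 13.6 = 6.4 → 6
  B: 12 + 0.68×(0−12) = 12 − 8.16 = 3.84 → 4
  → #210604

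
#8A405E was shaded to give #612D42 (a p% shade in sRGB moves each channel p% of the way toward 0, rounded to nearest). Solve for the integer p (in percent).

#8A405E is rgb(138, 64, 94); #612D42 is rgb(97, 45, 66).
On the R channel (widest range): 97 ≈ 138 + (p/100)(0 − 138), so p ≈ 100×(97 − 138)/(0 − 138) = -4100/-138 = 29.71.
p = 30 reproduces all three channels after rounding.

30%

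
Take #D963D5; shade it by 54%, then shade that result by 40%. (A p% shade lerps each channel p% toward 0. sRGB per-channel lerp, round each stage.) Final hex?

#D963D5 is rgb(217, 99, 213).
Per channel, c → c + 0.54(0 − c):
  R: 217 + 0.54×(0−217) = 217 − 117.18 = 99.82 → 100
  G: 99 + 0.54×(0−99) = 99 − 53.46 = 45.54 → 46
  B: 213 + 0.54×(0−213) = 213 − 115.02 = 97.98 → 98
After the shade: rgb(100, 46, 98) = #642E62.
Per channel, c → c + 0.4(0 − c):
  R: 100 + 0.4×(0−100) = 100 − 40 = 60 → 60
  G: 46 − 18.4 = 27.6 → 28
  B: 98 + 0.4×(0−98) = 98 − 39.2 = 58.8 → 59
rgb(60, 28, 59) = #3C1C3B.

#3C1C3B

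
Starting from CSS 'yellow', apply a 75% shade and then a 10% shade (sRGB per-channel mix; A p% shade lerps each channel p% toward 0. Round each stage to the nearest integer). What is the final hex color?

CSS yellow is rgb(255, 255, 0).
A 75% shade moves each channel 75% toward 0:
  R: 255 − 191.25 = 63.75 → 64
  G: 255 + 0.75×(0−255) = 255 − 191.25 = 63.75 → 64
  B: 0 + 0.75×(0−0) = 0 + 0 = 0 → 0
After the shade: rgb(64, 64, 0) = #404000.
Per channel, c → c + 0.1(0 − c):
  R: 64 + 0.1×(0−64) = 64 − 6.4 = 57.6 → 58
  G: 64 − 6.4 = 57.6 → 58
  B: 0 + 0 = 0 → 0
rgb(58, 58, 0) = #3A3A00.

#3A3A00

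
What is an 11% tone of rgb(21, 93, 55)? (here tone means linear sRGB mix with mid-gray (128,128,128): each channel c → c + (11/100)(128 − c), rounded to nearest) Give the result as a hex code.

Lerp each channel 11% toward 128:
  R: 21 + 0.11×(128−21) = 21 + 11.77 = 32.77 → 33
  G: 93 + 0.11×(128−93) = 93 + 3.85 = 96.85 → 97
  B: 55 + 0.11×(128−55) = 55 + 8.03 = 63.03 → 63
rgb(33, 97, 63) = #21613f.

#21613f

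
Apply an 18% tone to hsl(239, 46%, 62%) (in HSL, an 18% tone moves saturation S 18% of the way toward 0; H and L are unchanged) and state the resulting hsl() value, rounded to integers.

S moves 18% from 46 toward 0: 46 − 8.28 = 37.72 → 38.
H and L are unchanged.

hsl(239, 38%, 62%)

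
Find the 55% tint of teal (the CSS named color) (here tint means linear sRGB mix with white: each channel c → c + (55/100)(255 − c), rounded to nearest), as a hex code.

#8cc6c6

CSS teal is rgb(0, 128, 128).
A 55% tint moves each channel 55% toward 255:
  R: 0 + 140.25 = 140.25 → 140
  G: 128 + 69.85 = 197.85 → 198
  B: 128 + 0.55×(255−128) = 128 + 69.85 = 197.85 → 198
rgb(140, 198, 198) = #8cc6c6.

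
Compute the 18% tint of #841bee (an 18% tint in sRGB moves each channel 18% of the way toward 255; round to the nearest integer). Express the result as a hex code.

#9a44f1

#841bee is rgb(132, 27, 238).
Lerp each channel 18% toward 255:
  R: 132 + 0.18×(255−132) = 132 + 22.14 = 154.14 → 154
  G: 27 + 41.04 = 68.04 → 68
  B: 238 + 0.18×(255−238) = 238 + 3.06 = 241.06 → 241
rgb(154, 68, 241) = #9a44f1.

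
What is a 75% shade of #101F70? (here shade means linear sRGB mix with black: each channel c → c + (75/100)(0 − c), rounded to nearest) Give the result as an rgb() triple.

rgb(4, 8, 28)

#101F70 is rgb(16, 31, 112).
A 75% shade moves each channel 75% toward 0:
  R: 16 + 0.75×(0−16) = 16 − 12 = 4 → 4
  G: 31 + 0.75×(0−31) = 31 − 23.25 = 7.75 → 8
  B: 112 − 84 = 28 → 28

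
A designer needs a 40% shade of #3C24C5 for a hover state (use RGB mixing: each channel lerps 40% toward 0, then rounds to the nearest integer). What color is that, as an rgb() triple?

#3C24C5 is rgb(60, 36, 197).
A 40% shade moves each channel 40% toward 0:
  R: 60 − 24 = 36 → 36
  G: 36 − 14.4 = 21.6 → 22
  B: 197 − 78.8 = 118.2 → 118

rgb(36, 22, 118)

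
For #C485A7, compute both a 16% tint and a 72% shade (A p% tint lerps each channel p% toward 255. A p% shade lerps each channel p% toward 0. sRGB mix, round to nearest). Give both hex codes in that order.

#CD99B5, #37252F

#C485A7 is rgb(196, 133, 167).
16% tint:
  R: 196 + 9.44 = 205.44 → 205
  G: 133 + 0.16×(255−133) = 133 + 19.52 = 152.52 → 153
  B: 167 + 0.16×(255−167) = 167 + 14.08 = 181.08 → 181
  → #CD99B5
72% shade:
  R: 196 − 141.12 = 54.88 → 55
  G: 133 + 0.72×(0−133) = 133 − 95.76 = 37.24 → 37
  B: 167 + 0.72×(0−167) = 167 − 120.24 = 46.76 → 47
  → #37252F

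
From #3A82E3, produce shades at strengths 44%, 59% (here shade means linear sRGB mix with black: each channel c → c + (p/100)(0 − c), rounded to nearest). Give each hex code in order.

#20497F, #18355D

#3A82E3 is rgb(58, 130, 227).
44%: (58 − 25.52 = 32.48→32, 130 − 57.2 = 72.8→73, 227 − 99.88 = 127.12→127) → #20497F
59%: (58 − 34.22 = 23.78→24, 130 − 76.7 = 53.3→53, 227 − 133.93 = 93.07→93) → #18355D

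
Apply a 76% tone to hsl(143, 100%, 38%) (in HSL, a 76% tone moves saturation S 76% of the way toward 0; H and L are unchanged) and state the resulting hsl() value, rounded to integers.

hsl(143, 24%, 38%)

S moves 76% from 100 toward 0: 100 − 76 = 24 → 24.
H and L are unchanged.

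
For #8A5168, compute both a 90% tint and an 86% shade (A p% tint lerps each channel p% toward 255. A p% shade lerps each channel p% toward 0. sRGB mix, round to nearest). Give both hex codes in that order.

#F3EEF0, #130B0F

#8A5168 is rgb(138, 81, 104).
90% tint:
  R: 138 + 105.3 = 243.3 → 243
  G: 81 + 0.9×(255−81) = 81 + 156.6 = 237.6 → 238
  B: 104 + 135.9 = 239.9 → 240
  → #F3EEF0
86% shade:
  R: 138 + 0.86×(0−138) = 138 − 118.68 = 19.32 → 19
  G: 81 + 0.86×(0−81) = 81 − 69.66 = 11.34 → 11
  B: 104 − 89.44 = 14.56 → 15
  → #130B0F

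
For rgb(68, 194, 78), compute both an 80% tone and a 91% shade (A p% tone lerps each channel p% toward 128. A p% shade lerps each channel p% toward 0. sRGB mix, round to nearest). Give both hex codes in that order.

80% tone:
  R: 68 + 0.8×(128−68) = 68 + 48 = 116 → 116
  G: 194 + 0.8×(128−194) = 194 − 52.8 = 141.2 → 141
  B: 78 + 0.8×(128−78) = 78 + 40 = 118 → 118
  → #748D76
91% shade:
  R: 68 + 0.91×(0−68) = 68 − 61.88 = 6.12 → 6
  G: 194 + 0.91×(0−194) = 194 − 176.54 = 17.46 → 17
  B: 78 + 0.91×(0−78) = 78 − 70.98 = 7.02 → 7
  → #061107

#748D76, #061107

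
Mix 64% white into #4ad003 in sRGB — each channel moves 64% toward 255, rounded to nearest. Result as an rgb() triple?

rgb(190, 238, 164)

#4ad003 is rgb(74, 208, 3).
Lerp each channel 64% toward 255:
  R: 74 + 0.64×(255−74) = 74 + 115.84 = 189.84 → 190
  G: 208 + 0.64×(255−208) = 208 + 30.08 = 238.08 → 238
  B: 3 + 161.28 = 164.28 → 164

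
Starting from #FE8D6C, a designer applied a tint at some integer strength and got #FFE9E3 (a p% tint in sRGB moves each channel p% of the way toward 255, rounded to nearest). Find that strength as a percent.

#FE8D6C is rgb(254, 141, 108); #FFE9E3 is rgb(255, 233, 227).
On the B channel (widest range): 227 ≈ 108 + (p/100)(255 − 108), so p ≈ 100×(227 − 108)/(255 − 108) = 11900/147 = 80.95.
p = 81 reproduces all three channels after rounding.

81%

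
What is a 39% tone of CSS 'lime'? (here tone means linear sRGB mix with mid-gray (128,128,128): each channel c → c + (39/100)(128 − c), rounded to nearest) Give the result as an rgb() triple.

rgb(50, 205, 50)

CSS lime is rgb(0, 255, 0).
Lerp each channel 39% toward 128:
  R: 0 + 49.92 = 49.92 → 50
  G: 255 + 0.39×(128−255) = 255 − 49.53 = 205.47 → 205
  B: 0 + 0.39×(128−0) = 0 + 49.92 = 49.92 → 50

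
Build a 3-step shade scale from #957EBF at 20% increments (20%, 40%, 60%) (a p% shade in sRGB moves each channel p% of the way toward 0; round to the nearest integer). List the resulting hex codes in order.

#776599, #594C73, #3C324C

#957EBF is rgb(149, 126, 191).
20%: (149 − 29.8 = 119.2→119, 126 − 25.2 = 100.8→101, 191 − 38.2 = 152.8→153) → #776599
40%: (149 − 59.6 = 89.4→89, 126 − 50.4 = 75.6→76, 191 − 76.4 = 114.6→115) → #594C73
60%: (149 − 89.4 = 59.6→60, 126 − 75.6 = 50.4→50, 191 − 114.6 = 76.4→76) → #3C324C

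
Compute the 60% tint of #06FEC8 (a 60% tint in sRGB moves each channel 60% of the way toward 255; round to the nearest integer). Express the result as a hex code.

#9BFFE9

#06FEC8 is rgb(6, 254, 200).
A 60% tint moves each channel 60% toward 255:
  R: 6 + 0.6×(255−6) = 6 + 149.4 = 155.4 → 155
  G: 254 + 0.6 = 254.6 → 255
  B: 200 + 0.6×(255−200) = 200 + 33 = 233 → 233
rgb(155, 255, 233) = #9BFFE9.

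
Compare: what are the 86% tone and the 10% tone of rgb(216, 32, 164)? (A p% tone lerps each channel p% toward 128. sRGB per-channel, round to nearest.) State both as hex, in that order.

86% tone:
  R: 216 − 75.68 = 140.32 → 140
  G: 32 + 0.86×(128−32) = 32 + 82.56 = 114.56 → 115
  B: 164 − 30.96 = 133.04 → 133
  → #8C7385
10% tone:
  R: 216 − 8.8 = 207.2 → 207
  G: 32 + 0.1×(128−32) = 32 + 9.6 = 41.6 → 42
  B: 164 + 0.1×(128−164) = 164 − 3.6 = 160.4 → 160
  → #CF2AA0

#8C7385, #CF2AA0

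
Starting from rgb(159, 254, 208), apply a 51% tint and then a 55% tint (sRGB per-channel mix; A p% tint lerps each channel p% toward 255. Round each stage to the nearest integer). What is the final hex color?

A 51% tint moves each channel 51% toward 255:
  R: 159 + 0.51×(255−159) = 159 + 48.96 = 207.96 → 208
  G: 254 + 0.51×(255−254) = 254 + 0.51 = 254.51 → 255
  B: 208 + 0.51×(255−208) = 208 + 23.97 = 231.97 → 232
After the tint: rgb(208, 255, 232) = #D0FFE8.
A 55% tint moves each channel 55% toward 255:
  R: 208 + 0.55×(255−208) = 208 + 25.85 = 233.85 → 234
  G: 255 + 0.55×(255−255) = 255 + 0 = 255 → 255
  B: 232 + 0.55×(255−232) = 232 + 12.65 = 244.65 → 245
rgb(234, 255, 245) = #EAFFF5.

#EAFFF5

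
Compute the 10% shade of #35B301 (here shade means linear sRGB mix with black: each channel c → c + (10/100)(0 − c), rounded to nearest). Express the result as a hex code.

#35B301 is rgb(53, 179, 1).
Per channel, c → c + 0.1(0 − c):
  R: 53 + 0.1×(0−53) = 53 − 5.3 = 47.7 → 48
  G: 179 + 0.1×(0−179) = 179 − 17.9 = 161.1 → 161
  B: 1 + 0.1×(0−1) = 1 − 0.1 = 0.9 → 1
rgb(48, 161, 1) = #30A101.

#30A101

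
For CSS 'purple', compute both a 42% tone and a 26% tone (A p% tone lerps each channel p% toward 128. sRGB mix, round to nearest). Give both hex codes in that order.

CSS purple is rgb(128, 0, 128).
42% tone:
  R: 128 + 0.42×(128−128) = 128 + 0 = 128 → 128
  G: 0 + 53.76 = 53.76 → 54
  B: 128 + 0.42×(128−128) = 128 + 0 = 128 → 128
  → #803680
26% tone:
  R: 128 + 0.26×(128−128) = 128 + 0 = 128 → 128
  G: 0 + 0.26×(128−0) = 0 + 33.28 = 33.28 → 33
  B: 128 + 0 = 128 → 128
  → #802180

#803680, #802180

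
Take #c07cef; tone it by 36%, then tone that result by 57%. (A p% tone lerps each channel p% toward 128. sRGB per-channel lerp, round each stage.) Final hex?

#c07cef is rgb(192, 124, 239).
A 36% tone moves each channel 36% toward 128:
  R: 192 + 0.36×(128−192) = 192 − 23.04 = 168.96 → 169
  G: 124 + 0.36×(128−124) = 124 + 1.44 = 125.44 → 125
  B: 239 + 0.36×(128−239) = 239 − 39.96 = 199.04 → 199
After the tone: rgb(169, 125, 199) = #a97dc7.
Per channel, c → c + 0.57(128 − c):
  R: 169 + 0.57×(128−169) = 169 − 23.37 = 145.63 → 146
  G: 125 + 0.57×(128−125) = 125 + 1.71 = 126.71 → 127
  B: 199 + 0.57×(128−199) = 199 − 40.47 = 158.53 → 159
rgb(146, 127, 159) = #927f9f.

#927f9f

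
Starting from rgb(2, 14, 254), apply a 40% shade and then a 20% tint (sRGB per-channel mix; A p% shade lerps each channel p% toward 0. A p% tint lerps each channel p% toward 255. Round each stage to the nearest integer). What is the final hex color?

#3439AD

Per channel, c → c + 0.4(0 − c):
  R: 2 − 0.8 = 1.2 → 1
  G: 14 + 0.4×(0−14) = 14 − 5.6 = 8.4 → 8
  B: 254 − 101.6 = 152.4 → 152
After the shade: rgb(1, 8, 152) = #010898.
A 20% tint moves each channel 20% toward 255:
  R: 1 + 50.8 = 51.8 → 52
  G: 8 + 0.2×(255−8) = 8 + 49.4 = 57.4 → 57
  B: 152 + 0.2×(255−152) = 152 + 20.6 = 172.6 → 173
rgb(52, 57, 173) = #3439AD.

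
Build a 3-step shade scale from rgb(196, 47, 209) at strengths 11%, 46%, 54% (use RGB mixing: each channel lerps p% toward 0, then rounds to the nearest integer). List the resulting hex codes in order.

#AE2ABA, #6A1971, #5A1660

11%: (196 − 21.56 = 174.44→174, 47 − 5.17 = 41.83→42, 209 − 22.99 = 186.01→186) → #AE2ABA
46%: (196 − 90.16 = 105.84→106, 47 − 21.62 = 25.38→25, 209 − 96.14 = 112.86→113) → #6A1971
54%: (196 − 105.84 = 90.16→90, 47 − 25.38 = 21.62→22, 209 − 112.86 = 96.14→96) → #5A1660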